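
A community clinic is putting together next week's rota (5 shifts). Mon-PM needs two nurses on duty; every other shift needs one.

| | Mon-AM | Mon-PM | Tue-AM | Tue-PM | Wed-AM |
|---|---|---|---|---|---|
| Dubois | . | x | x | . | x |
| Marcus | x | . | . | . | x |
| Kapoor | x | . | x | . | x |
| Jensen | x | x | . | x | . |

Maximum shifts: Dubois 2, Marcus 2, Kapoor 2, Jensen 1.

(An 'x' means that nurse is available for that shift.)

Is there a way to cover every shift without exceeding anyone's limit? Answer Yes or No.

No

Total capacity is 7 and 6 slots are needed, so capacity alone doesn't rule it out.
Shifts {Mon-PM, Tue-PM} need 3 worker-slots in total, but the nurses available for any of those shifts (Dubois and Jensen) can supply at most 2 among them. So no valid schedule exists.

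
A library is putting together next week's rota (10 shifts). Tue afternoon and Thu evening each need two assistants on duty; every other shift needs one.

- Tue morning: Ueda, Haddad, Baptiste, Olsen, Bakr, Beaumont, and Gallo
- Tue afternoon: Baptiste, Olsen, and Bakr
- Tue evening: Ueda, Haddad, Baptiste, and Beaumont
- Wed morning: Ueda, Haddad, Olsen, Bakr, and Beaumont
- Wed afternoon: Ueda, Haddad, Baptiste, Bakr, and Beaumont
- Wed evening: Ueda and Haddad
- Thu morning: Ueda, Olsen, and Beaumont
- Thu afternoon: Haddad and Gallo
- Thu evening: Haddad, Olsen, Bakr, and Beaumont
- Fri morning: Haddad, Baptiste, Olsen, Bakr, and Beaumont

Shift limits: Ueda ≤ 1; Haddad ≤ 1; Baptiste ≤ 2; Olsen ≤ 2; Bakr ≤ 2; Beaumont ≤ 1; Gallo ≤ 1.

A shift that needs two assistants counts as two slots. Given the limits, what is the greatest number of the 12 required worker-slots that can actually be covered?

Total capacity across all assistants is 1+1+2+2+2+1+1 = 10, and 12 slots are needed, so at most 10 can be filled.
An assignment achieving 10: Tue morning→Gallo, Tue afternoon→Baptiste+Olsen, Tue evening→Baptiste, Wed morning→Bakr, Wed evening→Ueda, Thu morning→Olsen, Thu afternoon→Haddad, Thu evening→Bakr+Beaumont.
Loads: Ueda 1/1, Haddad 1/1, Baptiste 2/2, Olsen 2/2, Bakr 2/2, Beaumont 1/1, Gallo 1/1.

10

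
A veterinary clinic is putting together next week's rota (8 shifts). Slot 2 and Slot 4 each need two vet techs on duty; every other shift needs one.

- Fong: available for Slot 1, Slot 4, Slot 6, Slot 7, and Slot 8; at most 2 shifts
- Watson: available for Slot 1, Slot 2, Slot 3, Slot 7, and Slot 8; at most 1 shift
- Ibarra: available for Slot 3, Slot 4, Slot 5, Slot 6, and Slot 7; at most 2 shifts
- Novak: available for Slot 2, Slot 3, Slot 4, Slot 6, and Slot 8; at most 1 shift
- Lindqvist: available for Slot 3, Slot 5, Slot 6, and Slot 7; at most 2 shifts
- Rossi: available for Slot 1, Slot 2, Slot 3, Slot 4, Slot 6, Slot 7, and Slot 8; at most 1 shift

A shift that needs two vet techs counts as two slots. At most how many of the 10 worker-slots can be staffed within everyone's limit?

Total capacity across all vet techs is 2+1+2+1+2+1 = 9, and 10 slots are needed, so at most 9 can be filled.
An assignment achieving 9: Slot 1→Fong, Slot 2→Watson+Novak, Slot 3→Lindqvist, Slot 4→Fong+Ibarra, Slot 5→Ibarra, Slot 6→Lindqvist, Slot 8→Rossi.
Loads: Fong 2/2, Watson 1/1, Ibarra 2/2, Novak 1/1, Lindqvist 2/2, Rossi 1/1.

9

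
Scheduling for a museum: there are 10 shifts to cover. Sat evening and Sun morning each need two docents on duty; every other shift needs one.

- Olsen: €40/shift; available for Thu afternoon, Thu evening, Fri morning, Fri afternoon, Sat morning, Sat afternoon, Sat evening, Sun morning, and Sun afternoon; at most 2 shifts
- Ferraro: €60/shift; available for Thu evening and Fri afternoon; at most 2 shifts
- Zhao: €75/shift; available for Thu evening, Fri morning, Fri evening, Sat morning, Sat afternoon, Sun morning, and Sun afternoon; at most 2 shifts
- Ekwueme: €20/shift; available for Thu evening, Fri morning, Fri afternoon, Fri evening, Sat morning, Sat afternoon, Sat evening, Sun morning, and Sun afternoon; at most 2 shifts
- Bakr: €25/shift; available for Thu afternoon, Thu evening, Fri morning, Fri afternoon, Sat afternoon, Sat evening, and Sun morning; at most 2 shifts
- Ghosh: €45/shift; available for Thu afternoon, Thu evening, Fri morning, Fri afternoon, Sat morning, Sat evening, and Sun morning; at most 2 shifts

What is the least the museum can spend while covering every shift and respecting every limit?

Picking the cheapest available docent for each shift independently would cost €255, but that ignores the shift limits.
An optimal schedule: Thu afternoon→Olsen, Thu evening→Ferraro, Fri morning→Ekwueme, Fri afternoon→Ferraro, Fri evening→Zhao, Sat morning→Zhao, Sat afternoon→Ekwueme, Sat evening→Bakr+Ghosh, Sun morning→Bakr+Ghosh, Sun afternoon→Olsen.
Total: 40 + 60 + 20 + 60 + 75 + 75 + 20 + 25 + 45 + 25 + 45 + 40 = €530.

€530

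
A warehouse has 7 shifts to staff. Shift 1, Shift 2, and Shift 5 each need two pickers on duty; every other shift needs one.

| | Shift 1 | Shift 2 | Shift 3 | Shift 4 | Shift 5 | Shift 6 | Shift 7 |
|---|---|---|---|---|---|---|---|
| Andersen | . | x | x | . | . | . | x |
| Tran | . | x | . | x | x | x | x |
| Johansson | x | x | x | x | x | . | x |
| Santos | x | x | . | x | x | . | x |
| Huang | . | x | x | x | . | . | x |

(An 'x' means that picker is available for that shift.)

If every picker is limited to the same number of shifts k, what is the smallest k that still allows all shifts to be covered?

With 5 pickers and 10 worker-slots to fill, someone must work at least ⌈10/5⌉ = 2 shifts, so k ≥ 2.
k = 2 works: Shift 1→Johansson+Santos, Shift 2→Andersen+Huang, Shift 3→Andersen, Shift 4→Santos, Shift 5→Tran+Johansson, Shift 6→Tran, Shift 7→Huang.
Loads: Andersen 2, Tran 2, Johansson 2, Santos 2, Huang 2 — all ≤ 2.

2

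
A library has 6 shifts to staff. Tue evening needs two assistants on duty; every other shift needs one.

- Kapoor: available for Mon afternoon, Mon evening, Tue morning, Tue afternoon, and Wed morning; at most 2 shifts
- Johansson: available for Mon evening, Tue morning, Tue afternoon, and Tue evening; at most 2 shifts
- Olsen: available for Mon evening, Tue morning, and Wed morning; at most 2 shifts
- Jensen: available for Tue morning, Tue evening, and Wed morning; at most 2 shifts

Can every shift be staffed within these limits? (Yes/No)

Mon afternoon can only be covered by Kapoor, so that assignment is forced.
Tue evening can only be covered by Johansson and Jensen, so that assignment is forced.
One valid schedule: Mon afternoon→Kapoor, Mon evening→Johansson, Tue morning→Olsen, Tue afternoon→Kapoor, Tue evening→Johansson+Jensen, Wed morning→Olsen.
Loads: Kapoor 2/2, Johansson 2/2, Olsen 2/2, Jensen 1/2 — all within limits.

Yes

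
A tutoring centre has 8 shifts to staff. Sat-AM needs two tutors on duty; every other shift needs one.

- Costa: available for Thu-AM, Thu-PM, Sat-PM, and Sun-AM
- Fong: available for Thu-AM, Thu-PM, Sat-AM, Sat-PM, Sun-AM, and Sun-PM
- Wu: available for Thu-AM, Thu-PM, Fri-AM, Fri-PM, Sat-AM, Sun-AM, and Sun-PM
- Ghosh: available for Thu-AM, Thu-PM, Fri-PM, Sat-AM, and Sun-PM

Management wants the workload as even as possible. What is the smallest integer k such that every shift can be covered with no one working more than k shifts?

3

With 4 tutors and 9 worker-slots to fill, someone must work at least ⌈9/4⌉ = 3 shifts, so k ≥ 3.
k = 3 works: Thu-AM→Costa, Thu-PM→Fong, Fri-AM→Wu, Fri-PM→Wu, Sat-AM→Fong+Wu, Sat-PM→Costa, Sun-AM→Costa, Sun-PM→Fong.
Loads: Costa 3, Fong 3, Wu 3, Ghosh 0 — all ≤ 3.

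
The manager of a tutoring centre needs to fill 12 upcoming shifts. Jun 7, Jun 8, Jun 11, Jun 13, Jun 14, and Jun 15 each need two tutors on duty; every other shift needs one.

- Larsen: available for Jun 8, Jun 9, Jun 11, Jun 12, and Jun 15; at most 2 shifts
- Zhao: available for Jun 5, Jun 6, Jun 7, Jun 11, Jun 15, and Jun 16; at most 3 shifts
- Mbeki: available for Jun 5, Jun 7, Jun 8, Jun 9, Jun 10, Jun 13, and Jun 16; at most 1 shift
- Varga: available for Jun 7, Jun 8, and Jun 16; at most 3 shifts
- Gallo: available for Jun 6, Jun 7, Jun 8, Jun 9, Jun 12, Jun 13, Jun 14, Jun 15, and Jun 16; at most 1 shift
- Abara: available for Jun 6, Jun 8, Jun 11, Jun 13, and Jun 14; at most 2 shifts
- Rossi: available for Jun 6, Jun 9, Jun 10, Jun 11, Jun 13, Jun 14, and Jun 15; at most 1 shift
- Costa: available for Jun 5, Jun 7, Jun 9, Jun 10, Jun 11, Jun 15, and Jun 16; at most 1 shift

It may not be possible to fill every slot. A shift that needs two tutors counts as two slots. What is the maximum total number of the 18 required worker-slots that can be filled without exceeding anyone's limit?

14

Total capacity across all tutors is 2+3+1+3+1+2+1+1 = 14, and 18 slots are needed, so at most 14 can be filled.
An assignment achieving 14: Jun 5→Zhao, Jun 6→Zhao, Jun 7→Zhao+Varga, Jun 8→Larsen+Varga, Jun 9→Costa, Jun 10→Mbeki, Jun 12→Larsen, Jun 13→Abara+Rossi, Jun 14→Gallo+Abara, Jun 16→Varga.
Loads: Larsen 2/2, Zhao 3/3, Mbeki 1/1, Varga 3/3, Gallo 1/1, Abara 2/2, Rossi 1/1, Costa 1/1.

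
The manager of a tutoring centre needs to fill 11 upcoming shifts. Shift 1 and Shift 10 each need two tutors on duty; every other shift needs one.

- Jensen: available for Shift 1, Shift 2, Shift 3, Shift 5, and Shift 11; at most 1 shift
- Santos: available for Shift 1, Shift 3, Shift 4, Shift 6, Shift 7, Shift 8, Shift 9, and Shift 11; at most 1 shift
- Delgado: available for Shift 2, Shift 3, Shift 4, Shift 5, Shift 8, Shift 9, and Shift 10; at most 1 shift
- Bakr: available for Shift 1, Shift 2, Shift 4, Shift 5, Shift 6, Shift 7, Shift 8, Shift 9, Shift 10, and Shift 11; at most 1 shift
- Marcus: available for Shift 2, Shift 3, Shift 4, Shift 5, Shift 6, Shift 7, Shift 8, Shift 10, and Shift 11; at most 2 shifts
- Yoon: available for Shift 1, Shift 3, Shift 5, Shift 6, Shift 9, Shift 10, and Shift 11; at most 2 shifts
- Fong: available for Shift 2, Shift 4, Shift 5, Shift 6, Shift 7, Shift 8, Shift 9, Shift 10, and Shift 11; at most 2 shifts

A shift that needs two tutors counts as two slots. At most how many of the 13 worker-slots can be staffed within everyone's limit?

10

Total capacity across all tutors is 1+1+1+1+2+2+2 = 10, and 13 slots are needed, so at most 10 can be filled.
An assignment achieving 10: Shift 1→Jensen+Santos, Shift 2→Delgado, Shift 3→Marcus, Shift 4→Marcus, Shift 6→Yoon, Shift 7→Bakr, Shift 8→Fong, Shift 9→Yoon, Shift 10→Fong.
Loads: Jensen 1/1, Santos 1/1, Delgado 1/1, Bakr 1/1, Marcus 2/2, Yoon 2/2, Fong 2/2.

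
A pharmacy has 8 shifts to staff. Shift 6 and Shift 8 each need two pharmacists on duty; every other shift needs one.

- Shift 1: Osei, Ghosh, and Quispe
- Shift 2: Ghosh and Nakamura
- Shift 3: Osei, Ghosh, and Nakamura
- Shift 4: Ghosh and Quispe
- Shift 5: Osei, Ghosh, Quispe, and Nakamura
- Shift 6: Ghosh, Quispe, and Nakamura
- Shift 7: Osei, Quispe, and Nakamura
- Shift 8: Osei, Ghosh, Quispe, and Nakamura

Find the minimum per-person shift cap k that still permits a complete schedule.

With 4 pharmacists and 10 worker-slots to fill, someone must work at least ⌈10/4⌉ = 3 shifts, so k ≥ 3.
k = 3 works: Shift 1→Osei, Shift 2→Ghosh, Shift 3→Osei, Shift 4→Ghosh, Shift 5→Quispe, Shift 6→Ghosh+Quispe, Shift 7→Osei, Shift 8→Quispe+Nakamura.
Loads: Osei 3, Ghosh 3, Quispe 3, Nakamura 1 — all ≤ 3.

3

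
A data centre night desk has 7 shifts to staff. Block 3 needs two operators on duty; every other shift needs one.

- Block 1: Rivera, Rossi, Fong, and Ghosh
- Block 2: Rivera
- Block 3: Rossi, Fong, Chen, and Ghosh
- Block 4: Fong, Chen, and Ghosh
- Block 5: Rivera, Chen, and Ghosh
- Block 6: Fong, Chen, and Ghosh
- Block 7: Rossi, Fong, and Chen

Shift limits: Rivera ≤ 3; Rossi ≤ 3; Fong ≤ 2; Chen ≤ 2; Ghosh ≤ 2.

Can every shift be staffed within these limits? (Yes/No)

Yes

Block 2 can only be covered by Rivera, so that assignment is forced.
One valid schedule: Block 1→Rivera, Block 2→Rivera, Block 3→Rossi+Chen, Block 4→Fong, Block 5→Rivera, Block 6→Fong, Block 7→Rossi.
Loads: Rivera 3/3, Rossi 2/3, Fong 2/2, Chen 1/2, Ghosh 0/2 — all within limits.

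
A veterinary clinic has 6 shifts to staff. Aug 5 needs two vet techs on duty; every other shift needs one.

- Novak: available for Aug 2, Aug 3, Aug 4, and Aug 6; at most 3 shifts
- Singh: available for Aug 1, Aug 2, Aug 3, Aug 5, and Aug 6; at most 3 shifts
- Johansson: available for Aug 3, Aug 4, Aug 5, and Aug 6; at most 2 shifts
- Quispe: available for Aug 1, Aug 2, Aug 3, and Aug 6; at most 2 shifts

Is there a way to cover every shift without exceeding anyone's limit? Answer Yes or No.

Aug 5 can only be covered by Singh and Johansson, so that assignment is forced.
One valid schedule: Aug 1→Singh, Aug 2→Novak, Aug 3→Novak, Aug 4→Novak, Aug 5→Singh+Johansson, Aug 6→Singh.
Loads: Novak 3/3, Singh 3/3, Johansson 1/2, Quispe 0/2 — all within limits.

Yes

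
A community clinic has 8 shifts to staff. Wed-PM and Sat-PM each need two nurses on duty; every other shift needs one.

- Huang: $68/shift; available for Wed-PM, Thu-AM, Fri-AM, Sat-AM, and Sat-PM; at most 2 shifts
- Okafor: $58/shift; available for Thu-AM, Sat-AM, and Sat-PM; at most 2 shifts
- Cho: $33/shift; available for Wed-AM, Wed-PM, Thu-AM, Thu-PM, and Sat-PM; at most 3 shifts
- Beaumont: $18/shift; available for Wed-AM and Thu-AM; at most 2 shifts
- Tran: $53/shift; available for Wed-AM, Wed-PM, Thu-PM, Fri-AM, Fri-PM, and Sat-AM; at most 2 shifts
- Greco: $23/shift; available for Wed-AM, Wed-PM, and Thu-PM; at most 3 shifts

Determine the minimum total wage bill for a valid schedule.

Fri-PM can only be covered by Tran, so that assignment is forced.
Picking the cheapest available nurse for each shift independently would cost $365, but that ignores the shift limits.
An optimal schedule: Wed-AM→Beaumont, Wed-PM→Greco+Cho, Thu-AM→Beaumont, Thu-PM→Greco, Fri-AM→Tran, Fri-PM→Tran, Sat-AM→Okafor, Sat-PM→Cho+Okafor.
Total: 18 + 23 + 33 + 18 + 23 + 53 + 53 + 58 + 33 + 58 = $370.

$370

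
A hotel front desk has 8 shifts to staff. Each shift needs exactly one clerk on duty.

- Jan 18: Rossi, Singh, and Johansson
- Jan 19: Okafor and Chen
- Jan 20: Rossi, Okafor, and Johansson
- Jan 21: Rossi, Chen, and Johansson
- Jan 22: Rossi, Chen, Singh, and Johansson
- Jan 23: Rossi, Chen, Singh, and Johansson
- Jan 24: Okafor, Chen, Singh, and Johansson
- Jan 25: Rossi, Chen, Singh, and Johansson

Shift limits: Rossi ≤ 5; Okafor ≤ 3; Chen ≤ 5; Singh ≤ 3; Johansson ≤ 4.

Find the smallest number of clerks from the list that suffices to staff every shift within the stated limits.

8 slots to fill and no one can take more than 5, so at least ⌈8/5⌉ = 2 clerks are needed.
Rossi and Okafor alone can cover everything: Jan 18→Rossi, Jan 19→Okafor, Jan 20→Okafor, Jan 21→Rossi, Jan 22→Rossi, Jan 23→Rossi, Jan 24→Okafor, Jan 25→Rossi.

2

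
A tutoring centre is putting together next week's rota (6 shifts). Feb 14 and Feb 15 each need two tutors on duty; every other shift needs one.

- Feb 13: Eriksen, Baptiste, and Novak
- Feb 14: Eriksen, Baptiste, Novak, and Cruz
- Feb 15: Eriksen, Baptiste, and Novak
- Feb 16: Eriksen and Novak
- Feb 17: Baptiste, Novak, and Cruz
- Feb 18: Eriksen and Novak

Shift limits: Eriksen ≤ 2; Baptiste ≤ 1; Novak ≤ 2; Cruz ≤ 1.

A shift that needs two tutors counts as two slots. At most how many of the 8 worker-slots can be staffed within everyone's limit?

Total capacity across all tutors is 2+1+2+1 = 6, and 8 slots are needed, so at most 6 can be filled.
An assignment achieving 6: Feb 13→Baptiste, Feb 14→Cruz, Feb 15→Novak, Feb 16→Eriksen, Feb 17→Novak, Feb 18→Eriksen.
Loads: Eriksen 2/2, Baptiste 1/1, Novak 2/2, Cruz 1/1.

6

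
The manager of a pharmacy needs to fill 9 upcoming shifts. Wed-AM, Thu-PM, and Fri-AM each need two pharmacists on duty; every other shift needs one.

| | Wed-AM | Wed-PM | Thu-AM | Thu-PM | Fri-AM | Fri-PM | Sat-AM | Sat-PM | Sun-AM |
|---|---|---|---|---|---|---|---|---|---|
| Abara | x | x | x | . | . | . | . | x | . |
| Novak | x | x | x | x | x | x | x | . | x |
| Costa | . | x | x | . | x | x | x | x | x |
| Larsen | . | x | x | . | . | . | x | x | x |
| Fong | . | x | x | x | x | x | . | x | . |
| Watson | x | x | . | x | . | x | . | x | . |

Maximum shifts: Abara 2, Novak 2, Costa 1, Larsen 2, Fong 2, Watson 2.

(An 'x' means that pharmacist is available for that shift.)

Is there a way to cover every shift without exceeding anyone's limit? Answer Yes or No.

No

Total capacity is 2+2+1+2+2+2 = 11 but 12 worker-slots are needed — infeasible.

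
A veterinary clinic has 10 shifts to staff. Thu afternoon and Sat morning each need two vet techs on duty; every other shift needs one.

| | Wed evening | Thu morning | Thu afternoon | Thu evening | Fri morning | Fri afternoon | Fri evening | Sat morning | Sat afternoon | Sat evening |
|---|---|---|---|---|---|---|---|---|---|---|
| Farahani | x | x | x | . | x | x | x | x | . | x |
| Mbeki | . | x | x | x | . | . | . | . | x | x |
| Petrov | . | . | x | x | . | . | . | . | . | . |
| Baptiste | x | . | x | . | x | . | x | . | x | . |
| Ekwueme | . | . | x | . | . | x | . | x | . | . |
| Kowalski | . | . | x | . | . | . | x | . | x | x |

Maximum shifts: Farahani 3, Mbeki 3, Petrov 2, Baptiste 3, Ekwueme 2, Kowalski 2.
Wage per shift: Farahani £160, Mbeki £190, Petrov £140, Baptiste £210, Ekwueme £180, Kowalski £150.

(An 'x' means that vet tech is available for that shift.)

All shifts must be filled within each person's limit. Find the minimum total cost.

£1990

Sat morning can only be covered by Farahani and Ekwueme, so that assignment is forced.
Picking the cheapest available vet tech for each shift independently would cost £1860, but that ignores the shift limits.
An optimal schedule: Wed evening→Farahani, Thu morning→Mbeki, Thu afternoon→Petrov+Mbeki, Thu evening→Petrov, Fri morning→Farahani, Fri afternoon→Ekwueme, Fri evening→Kowalski, Sat morning→Farahani+Ekwueme, Sat afternoon→Kowalski, Sat evening→Mbeki.
Total: 160 + 190 + 140 + 190 + 140 + 160 + 180 + 150 + 160 + 180 + 150 + 190 = £1990.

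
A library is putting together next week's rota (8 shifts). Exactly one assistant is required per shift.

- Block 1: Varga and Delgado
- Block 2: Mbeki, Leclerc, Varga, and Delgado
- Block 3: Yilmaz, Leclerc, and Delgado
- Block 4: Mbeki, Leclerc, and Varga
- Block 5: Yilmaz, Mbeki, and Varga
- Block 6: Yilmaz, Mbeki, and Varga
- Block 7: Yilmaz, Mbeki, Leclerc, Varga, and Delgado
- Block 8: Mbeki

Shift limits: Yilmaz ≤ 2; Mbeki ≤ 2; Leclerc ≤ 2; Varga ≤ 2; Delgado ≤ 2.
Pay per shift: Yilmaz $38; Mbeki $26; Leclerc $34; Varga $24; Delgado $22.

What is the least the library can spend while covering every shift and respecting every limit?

$212

Block 8 can only be covered by Mbeki, so that assignment is forced.
Picking the cheapest available assistant for each shift independently would cost $186, but that ignores the shift limits.
An optimal schedule: Block 1→Delgado, Block 2→Leclerc, Block 3→Delgado, Block 4→Varga, Block 5→Varga, Block 6→Mbeki, Block 7→Leclerc, Block 8→Mbeki.
Total: 22 + 34 + 22 + 24 + 24 + 26 + 34 + 26 = $212.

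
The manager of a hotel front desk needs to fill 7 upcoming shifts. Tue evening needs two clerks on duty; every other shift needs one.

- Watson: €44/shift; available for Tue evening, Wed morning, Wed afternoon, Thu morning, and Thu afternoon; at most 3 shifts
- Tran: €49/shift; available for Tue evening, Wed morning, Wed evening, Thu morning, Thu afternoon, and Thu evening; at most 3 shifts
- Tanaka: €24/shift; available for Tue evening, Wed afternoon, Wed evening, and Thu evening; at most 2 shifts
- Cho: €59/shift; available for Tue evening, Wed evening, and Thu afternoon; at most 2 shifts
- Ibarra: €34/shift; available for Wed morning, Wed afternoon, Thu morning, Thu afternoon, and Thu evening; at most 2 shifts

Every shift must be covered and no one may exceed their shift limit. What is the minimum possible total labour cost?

Picking the cheapest available clerk for each shift independently would cost €242, but that ignores the shift limits.
An optimal schedule: Tue evening→Watson+Tran, Wed morning→Ibarra, Wed afternoon→Tanaka, Wed evening→Tanaka, Thu morning→Watson, Thu afternoon→Watson, Thu evening→Ibarra.
Total: 44 + 49 + 34 + 24 + 24 + 44 + 44 + 34 = €297.

€297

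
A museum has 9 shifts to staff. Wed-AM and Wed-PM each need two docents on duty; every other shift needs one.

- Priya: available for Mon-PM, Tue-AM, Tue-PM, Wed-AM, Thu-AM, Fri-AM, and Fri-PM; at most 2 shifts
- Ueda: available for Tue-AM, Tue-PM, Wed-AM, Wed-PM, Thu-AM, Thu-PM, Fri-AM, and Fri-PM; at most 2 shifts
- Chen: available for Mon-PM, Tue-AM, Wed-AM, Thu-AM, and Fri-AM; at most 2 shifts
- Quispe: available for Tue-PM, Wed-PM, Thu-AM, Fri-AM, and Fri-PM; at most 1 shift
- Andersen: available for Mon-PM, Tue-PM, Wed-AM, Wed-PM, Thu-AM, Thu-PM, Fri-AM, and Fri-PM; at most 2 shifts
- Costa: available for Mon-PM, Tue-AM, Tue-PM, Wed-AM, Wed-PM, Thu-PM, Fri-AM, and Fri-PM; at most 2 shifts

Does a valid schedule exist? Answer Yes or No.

Yes

One valid schedule: Mon-PM→Priya, Tue-AM→Priya, Tue-PM→Ueda, Wed-AM→Andersen+Costa, Wed-PM→Andersen+Costa, Thu-AM→Chen, Thu-PM→Ueda, Fri-AM→Chen, Fri-PM→Quispe.
Loads: Priya 2/2, Ueda 2/2, Chen 2/2, Quispe 1/1, Andersen 2/2, Costa 2/2 — all within limits.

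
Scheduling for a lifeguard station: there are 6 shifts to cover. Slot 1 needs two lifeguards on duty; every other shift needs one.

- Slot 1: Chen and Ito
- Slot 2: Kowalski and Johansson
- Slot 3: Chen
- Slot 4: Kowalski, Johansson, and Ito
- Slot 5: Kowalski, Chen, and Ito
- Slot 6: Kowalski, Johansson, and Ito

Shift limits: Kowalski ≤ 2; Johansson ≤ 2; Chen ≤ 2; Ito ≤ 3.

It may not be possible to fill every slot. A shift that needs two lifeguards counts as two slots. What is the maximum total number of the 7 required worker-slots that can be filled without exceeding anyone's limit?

Total capacity across all lifeguards is 2+2+2+3 = 9, and 7 slots are needed, so at most 7 can be filled.
An assignment achieving 7: Slot 1→Chen+Ito, Slot 2→Kowalski, Slot 3→Chen, Slot 4→Kowalski, Slot 5→Ito, Slot 6→Johansson.
Loads: Kowalski 2/2, Johansson 1/2, Chen 2/2, Ito 2/3.

7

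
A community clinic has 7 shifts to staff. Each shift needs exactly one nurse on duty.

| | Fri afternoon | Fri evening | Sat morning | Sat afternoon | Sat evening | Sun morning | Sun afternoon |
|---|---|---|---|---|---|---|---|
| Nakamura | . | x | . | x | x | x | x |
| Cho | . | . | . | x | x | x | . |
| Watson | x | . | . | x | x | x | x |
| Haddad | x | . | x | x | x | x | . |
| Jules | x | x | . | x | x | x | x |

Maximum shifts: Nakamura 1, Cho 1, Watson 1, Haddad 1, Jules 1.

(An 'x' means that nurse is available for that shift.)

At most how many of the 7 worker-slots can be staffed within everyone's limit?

5

Total capacity across all nurses is 1+1+1+1+1 = 5, and 7 slots are needed, so at most 5 can be filled.
An assignment achieving 5: Fri afternoon→Watson, Fri evening→Nakamura, Sat morning→Haddad, Sat afternoon→Cho, Sun afternoon→Jules.
Loads: Nakamura 1/1, Cho 1/1, Watson 1/1, Haddad 1/1, Jules 1/1.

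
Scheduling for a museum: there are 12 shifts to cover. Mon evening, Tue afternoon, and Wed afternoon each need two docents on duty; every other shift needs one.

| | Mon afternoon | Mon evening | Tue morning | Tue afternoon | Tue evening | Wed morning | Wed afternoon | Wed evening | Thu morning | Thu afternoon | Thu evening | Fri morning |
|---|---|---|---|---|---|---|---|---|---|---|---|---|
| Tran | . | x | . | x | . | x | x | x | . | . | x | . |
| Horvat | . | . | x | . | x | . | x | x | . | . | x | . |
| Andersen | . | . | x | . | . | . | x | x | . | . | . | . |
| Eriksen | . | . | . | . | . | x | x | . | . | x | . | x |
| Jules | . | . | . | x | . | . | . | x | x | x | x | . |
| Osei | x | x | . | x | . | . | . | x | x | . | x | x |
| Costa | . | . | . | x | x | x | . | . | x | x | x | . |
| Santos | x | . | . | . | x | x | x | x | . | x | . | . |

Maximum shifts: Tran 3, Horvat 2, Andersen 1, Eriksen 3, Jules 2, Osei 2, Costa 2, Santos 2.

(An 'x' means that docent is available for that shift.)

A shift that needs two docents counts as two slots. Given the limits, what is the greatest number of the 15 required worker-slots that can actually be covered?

Total capacity across all docents is 3+2+1+3+2+2+2+2 = 17, and 15 slots are needed, so at most 15 can be filled.
An assignment achieving 15: Mon afternoon→Osei, Mon evening→Tran+Osei, Tue morning→Horvat, Tue afternoon→Tran+Jules, Tue evening→Horvat, Wed morning→Tran, Wed afternoon→Andersen+Eriksen, Wed evening→Santos, Thu morning→Jules, Thu afternoon→Eriksen, Thu evening→Costa, Fri morning→Eriksen.
Loads: Tran 3/3, Horvat 2/2, Andersen 1/1, Eriksen 3/3, Jules 2/2, Osei 2/2, Costa 1/2, Santos 1/2.

15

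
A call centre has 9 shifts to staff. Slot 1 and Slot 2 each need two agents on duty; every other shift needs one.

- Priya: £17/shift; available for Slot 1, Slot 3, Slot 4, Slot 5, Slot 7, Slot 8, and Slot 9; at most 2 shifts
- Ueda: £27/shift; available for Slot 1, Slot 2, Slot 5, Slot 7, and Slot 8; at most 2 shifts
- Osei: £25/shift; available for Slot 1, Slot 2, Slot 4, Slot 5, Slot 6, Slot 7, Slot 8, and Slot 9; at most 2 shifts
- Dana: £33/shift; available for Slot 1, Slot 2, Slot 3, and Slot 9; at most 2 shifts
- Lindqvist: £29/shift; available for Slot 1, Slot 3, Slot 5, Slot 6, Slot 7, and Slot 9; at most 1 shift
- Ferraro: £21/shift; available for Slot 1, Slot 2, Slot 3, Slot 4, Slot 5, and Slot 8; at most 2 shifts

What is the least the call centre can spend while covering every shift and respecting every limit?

£275

Picking the cheapest available agent for each shift independently would cost £211, but that ignores the shift limits.
An optimal schedule: Slot 1→Dana+Ferraro, Slot 2→Dana+Ferraro, Slot 3→Priya, Slot 4→Priya, Slot 5→Lindqvist, Slot 6→Osei, Slot 7→Ueda, Slot 8→Ueda, Slot 9→Osei.
Total: 33 + 21 + 33 + 21 + 17 + 17 + 29 + 25 + 27 + 27 + 25 = £275.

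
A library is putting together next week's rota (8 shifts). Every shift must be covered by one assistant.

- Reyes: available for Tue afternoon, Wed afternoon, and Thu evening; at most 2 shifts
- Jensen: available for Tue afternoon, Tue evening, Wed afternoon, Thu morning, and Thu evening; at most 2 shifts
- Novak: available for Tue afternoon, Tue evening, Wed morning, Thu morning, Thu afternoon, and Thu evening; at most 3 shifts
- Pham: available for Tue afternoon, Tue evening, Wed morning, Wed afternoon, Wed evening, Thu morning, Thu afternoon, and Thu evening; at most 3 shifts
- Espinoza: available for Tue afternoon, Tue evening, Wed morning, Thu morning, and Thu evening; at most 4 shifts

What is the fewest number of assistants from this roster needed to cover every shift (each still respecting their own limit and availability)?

3

8 slots to fill and no one can take more than 4, so at least ⌈8/4⌉ = 2 assistants are needed.
Any 2 assistants together have capacity at most 4+3 = 7 < 8 slots, so 2 can never suffice.
Reyes, Novak, and Pham alone can cover everything: Tue afternoon→Reyes, Tue evening→Novak, Wed morning→Novak, Wed afternoon→Reyes, Wed evening→Pham, Thu morning→Novak, Thu afternoon→Pham, Thu evening→Pham.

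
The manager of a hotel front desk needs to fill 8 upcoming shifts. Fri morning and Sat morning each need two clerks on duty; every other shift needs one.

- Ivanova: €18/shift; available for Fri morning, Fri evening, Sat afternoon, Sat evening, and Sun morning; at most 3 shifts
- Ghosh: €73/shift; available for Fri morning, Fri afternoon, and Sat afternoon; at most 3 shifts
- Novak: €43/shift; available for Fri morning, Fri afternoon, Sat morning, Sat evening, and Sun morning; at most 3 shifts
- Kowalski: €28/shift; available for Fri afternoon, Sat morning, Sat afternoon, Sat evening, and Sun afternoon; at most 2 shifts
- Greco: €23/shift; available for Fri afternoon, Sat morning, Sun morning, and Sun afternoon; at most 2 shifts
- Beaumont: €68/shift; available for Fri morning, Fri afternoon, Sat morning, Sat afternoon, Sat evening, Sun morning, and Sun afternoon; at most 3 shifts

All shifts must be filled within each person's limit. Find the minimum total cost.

Fri evening can only be covered by Ivanova, so that assignment is forced.
Picking the cheapest available clerk for each shift independently would cost €230, but that ignores the shift limits.
An optimal schedule: Fri morning→Ivanova+Novak, Fri afternoon→Novak, Fri evening→Ivanova, Sat morning→Kowalski+Novak, Sat afternoon→Ivanova, Sat evening→Kowalski, Sun morning→Greco, Sun afternoon→Greco.
Total: 18 + 43 + 43 + 18 + 28 + 43 + 18 + 28 + 23 + 23 = €285.

€285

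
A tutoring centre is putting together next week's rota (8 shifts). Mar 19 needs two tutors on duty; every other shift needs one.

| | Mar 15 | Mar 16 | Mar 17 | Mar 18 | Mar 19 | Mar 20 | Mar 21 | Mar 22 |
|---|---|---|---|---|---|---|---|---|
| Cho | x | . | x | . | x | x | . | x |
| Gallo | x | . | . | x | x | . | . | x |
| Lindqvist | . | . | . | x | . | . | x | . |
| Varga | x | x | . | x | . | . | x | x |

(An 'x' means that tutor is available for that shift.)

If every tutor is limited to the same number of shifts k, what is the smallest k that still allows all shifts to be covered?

With 4 tutors and 9 worker-slots to fill, someone must work at least ⌈9/4⌉ = 3 shifts, so k ≥ 3.
k = 3 works: Mar 15→Gallo, Mar 16→Varga, Mar 17→Cho, Mar 18→Gallo, Mar 19→Cho+Gallo, Mar 20→Cho, Mar 21→Lindqvist, Mar 22→Varga.
Loads: Cho 3, Gallo 3, Lindqvist 1, Varga 2 — all ≤ 3.

3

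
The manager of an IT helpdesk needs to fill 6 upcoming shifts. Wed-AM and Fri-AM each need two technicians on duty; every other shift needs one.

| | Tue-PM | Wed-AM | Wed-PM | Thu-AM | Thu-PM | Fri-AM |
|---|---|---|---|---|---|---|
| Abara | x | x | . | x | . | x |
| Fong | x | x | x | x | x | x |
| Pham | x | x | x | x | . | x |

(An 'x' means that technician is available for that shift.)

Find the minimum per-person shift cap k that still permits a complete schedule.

3

With 3 technicians and 8 worker-slots to fill, someone must work at least ⌈8/3⌉ = 3 shifts, so k ≥ 3.
k = 3 works: Tue-PM→Abara, Wed-AM→Abara+Fong, Wed-PM→Fong, Thu-AM→Pham, Thu-PM→Fong, Fri-AM→Abara+Pham.
Loads: Abara 3, Fong 3, Pham 2 — all ≤ 3.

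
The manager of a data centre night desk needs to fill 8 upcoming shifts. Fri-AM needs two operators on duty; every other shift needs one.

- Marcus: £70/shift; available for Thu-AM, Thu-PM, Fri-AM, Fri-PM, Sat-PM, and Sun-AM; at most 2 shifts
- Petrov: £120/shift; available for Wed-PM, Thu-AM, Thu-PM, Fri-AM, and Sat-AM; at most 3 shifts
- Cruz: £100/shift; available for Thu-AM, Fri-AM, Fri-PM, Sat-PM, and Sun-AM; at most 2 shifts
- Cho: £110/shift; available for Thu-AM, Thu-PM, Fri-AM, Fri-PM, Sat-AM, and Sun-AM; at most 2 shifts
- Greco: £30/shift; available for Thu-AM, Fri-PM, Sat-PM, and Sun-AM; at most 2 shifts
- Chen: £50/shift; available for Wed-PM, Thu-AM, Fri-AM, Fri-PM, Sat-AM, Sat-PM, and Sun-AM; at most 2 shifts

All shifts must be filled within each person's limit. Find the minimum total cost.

Picking the cheapest available operator for each shift independently would cost £410, but that ignores the shift limits.
An optimal schedule: Wed-PM→Chen, Thu-AM→Cruz, Thu-PM→Marcus, Fri-AM→Cruz+Cho, Fri-PM→Greco, Sat-AM→Chen, Sat-PM→Greco, Sun-AM→Marcus.
Total: 50 + 100 + 70 + 100 + 110 + 30 + 50 + 30 + 70 = £610.

£610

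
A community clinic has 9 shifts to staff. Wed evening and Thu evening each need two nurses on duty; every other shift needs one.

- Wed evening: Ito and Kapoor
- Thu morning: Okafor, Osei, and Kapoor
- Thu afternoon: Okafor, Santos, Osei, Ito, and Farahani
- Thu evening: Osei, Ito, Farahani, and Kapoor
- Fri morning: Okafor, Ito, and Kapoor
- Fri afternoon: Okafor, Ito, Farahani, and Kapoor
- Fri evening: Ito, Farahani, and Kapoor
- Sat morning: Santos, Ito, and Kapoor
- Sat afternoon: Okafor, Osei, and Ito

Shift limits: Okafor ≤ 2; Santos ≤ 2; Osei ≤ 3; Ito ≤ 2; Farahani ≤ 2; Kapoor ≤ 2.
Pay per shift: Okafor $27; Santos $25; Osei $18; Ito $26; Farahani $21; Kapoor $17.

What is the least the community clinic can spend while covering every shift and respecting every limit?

Wed evening can only be covered by Ito and Kapoor, so that assignment is forced.
Picking the cheapest available nurse for each shift independently would cost $199, but that ignores the shift limits.
An optimal schedule: Wed evening→Kapoor+Ito, Thu morning→Osei, Thu afternoon→Santos, Thu evening→Osei+Ito, Fri morning→Kapoor, Fri afternoon→Farahani, Fri evening→Farahani, Sat morning→Santos, Sat afternoon→Osei.
Total: 17 + 26 + 18 + 25 + 18 + 26 + 17 + 21 + 21 + 25 + 18 = $232.

$232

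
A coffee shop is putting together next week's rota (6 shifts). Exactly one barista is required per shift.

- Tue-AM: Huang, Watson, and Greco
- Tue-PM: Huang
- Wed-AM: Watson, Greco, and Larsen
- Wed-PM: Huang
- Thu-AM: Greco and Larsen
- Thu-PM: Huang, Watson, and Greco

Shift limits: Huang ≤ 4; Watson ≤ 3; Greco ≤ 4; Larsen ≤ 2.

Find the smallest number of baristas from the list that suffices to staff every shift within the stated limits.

2

6 slots to fill and no one can take more than 4, so at least ⌈6/4⌉ = 2 baristas are needed.
Huang and Greco alone can cover everything: Tue-AM→Huang, Tue-PM→Huang, Wed-AM→Greco, Wed-PM→Huang, Thu-AM→Greco, Thu-PM→Huang.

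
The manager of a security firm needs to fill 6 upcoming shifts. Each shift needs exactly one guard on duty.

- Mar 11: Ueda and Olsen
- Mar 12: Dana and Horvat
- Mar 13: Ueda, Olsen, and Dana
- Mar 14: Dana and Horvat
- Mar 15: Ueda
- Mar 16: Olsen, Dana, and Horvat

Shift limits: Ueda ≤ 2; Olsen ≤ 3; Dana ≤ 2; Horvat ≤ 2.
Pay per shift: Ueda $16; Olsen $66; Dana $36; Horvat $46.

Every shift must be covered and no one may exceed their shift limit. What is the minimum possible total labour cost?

Mar 15 can only be covered by Ueda, so that assignment is forced.
Picking the cheapest available guard for each shift independently would cost $156, but that ignores the shift limits.
An optimal schedule: Mar 11→Ueda, Mar 12→Dana, Mar 13→Dana, Mar 14→Horvat, Mar 15→Ueda, Mar 16→Horvat.
Total: 16 + 36 + 36 + 46 + 16 + 46 = $196.

$196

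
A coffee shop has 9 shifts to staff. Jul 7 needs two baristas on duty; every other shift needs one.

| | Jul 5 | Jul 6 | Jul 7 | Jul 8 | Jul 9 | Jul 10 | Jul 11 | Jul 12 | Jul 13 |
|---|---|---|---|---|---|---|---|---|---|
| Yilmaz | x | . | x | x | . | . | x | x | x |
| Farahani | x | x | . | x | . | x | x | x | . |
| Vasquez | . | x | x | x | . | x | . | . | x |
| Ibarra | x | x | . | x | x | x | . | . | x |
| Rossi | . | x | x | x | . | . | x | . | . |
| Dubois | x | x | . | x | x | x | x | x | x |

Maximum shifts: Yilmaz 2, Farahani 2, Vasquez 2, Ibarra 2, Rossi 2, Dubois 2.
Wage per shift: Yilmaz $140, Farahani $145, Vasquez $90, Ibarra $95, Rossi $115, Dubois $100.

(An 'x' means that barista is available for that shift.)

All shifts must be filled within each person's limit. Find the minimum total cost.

$1080

Picking the cheapest available barista for each shift independently would cost $955, but that ignores the shift limits.
An optimal schedule: Jul 5→Ibarra, Jul 6→Rossi, Jul 7→Vasquez+Rossi, Jul 8→Yilmaz, Jul 9→Ibarra, Jul 10→Vasquez, Jul 11→Dubois, Jul 12→Dubois, Jul 13→Yilmaz.
Total: 95 + 115 + 90 + 115 + 140 + 95 + 90 + 100 + 100 + 140 = $1080.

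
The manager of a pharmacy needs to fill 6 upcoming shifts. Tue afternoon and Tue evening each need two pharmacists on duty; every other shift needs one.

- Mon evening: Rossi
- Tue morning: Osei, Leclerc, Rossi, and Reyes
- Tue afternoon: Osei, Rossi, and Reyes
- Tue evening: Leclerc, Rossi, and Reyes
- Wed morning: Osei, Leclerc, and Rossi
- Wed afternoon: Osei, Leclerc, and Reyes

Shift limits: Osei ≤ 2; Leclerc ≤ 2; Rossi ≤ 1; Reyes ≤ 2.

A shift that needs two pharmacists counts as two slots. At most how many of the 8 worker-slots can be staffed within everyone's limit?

Total capacity across all pharmacists is 2+2+1+2 = 7, and 8 slots are needed, so at most 7 can be filled.
An assignment achieving 7: Mon evening→Rossi, Tue afternoon→Osei+Reyes, Tue evening→Leclerc+Reyes, Wed morning→Osei, Wed afternoon→Leclerc.
Loads: Osei 2/2, Leclerc 2/2, Rossi 1/1, Reyes 2/2.

7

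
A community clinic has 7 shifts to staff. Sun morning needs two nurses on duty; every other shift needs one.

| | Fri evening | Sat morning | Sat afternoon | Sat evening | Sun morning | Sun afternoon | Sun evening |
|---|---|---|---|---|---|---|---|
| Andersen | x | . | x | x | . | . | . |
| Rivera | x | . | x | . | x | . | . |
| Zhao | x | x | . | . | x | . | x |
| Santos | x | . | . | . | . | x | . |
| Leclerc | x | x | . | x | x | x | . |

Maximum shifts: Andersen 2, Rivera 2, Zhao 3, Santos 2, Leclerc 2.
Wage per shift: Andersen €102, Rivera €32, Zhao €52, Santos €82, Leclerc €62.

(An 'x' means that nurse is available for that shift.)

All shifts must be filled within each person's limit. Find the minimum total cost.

Sun evening can only be covered by Zhao, so that assignment is forced.
Picking the cheapest available nurse for each shift independently would cost €376, but that ignores the shift limits.
An optimal schedule: Fri evening→Santos, Sat morning→Zhao, Sat afternoon→Rivera, Sat evening→Leclerc, Sun morning→Rivera+Zhao, Sun afternoon→Leclerc, Sun evening→Zhao.
Total: 82 + 52 + 32 + 62 + 32 + 52 + 62 + 52 = €426.

€426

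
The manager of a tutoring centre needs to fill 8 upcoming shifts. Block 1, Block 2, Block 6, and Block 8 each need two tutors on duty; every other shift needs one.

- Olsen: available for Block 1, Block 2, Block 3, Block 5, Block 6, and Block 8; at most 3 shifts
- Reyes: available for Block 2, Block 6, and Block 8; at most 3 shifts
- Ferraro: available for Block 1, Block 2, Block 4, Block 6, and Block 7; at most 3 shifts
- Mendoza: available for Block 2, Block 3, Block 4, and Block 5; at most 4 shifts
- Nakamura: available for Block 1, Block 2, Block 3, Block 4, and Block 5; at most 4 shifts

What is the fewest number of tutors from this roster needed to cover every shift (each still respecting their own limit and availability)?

4

12 slots to fill and no one can take more than 4, so at least ⌈12/4⌉ = 3 tutors are needed.
Any 3 tutors together have capacity at most 4+4+3 = 11 < 12 slots, so 3 can never suffice.
Olsen, Reyes, Ferraro, and Mendoza alone can cover everything: Block 1→Olsen+Ferraro, Block 2→Reyes+Mendoza, Block 3→Olsen, Block 4→Mendoza, Block 5→Mendoza, Block 6→Reyes+Ferraro, Block 7→Ferraro, Block 8→Olsen+Reyes.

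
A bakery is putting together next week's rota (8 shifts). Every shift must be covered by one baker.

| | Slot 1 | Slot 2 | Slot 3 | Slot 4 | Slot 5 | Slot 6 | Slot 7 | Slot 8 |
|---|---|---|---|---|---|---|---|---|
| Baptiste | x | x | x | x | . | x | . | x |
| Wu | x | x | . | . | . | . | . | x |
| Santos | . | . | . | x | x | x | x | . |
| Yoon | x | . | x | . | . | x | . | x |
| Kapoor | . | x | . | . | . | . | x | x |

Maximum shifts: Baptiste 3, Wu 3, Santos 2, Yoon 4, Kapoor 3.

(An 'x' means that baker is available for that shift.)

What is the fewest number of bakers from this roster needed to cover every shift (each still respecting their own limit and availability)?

3

8 slots to fill and no one can take more than 4, so at least ⌈8/4⌉ = 2 bakers are needed.
Any 2 bakers together have capacity at most 4+3 = 7 < 8 slots, so 2 can never suffice.
Baptiste, Wu, and Santos alone can cover everything: Slot 1→Wu, Slot 2→Wu, Slot 3→Baptiste, Slot 4→Baptiste, Slot 5→Santos, Slot 6→Baptiste, Slot 7→Santos, Slot 8→Wu.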